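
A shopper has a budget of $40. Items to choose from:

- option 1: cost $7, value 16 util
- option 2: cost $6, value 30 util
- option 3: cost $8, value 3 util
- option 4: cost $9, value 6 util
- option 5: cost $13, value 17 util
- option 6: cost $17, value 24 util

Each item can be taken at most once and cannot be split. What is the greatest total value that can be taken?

76 util

This is a 0/1 knapsack; check combinations near the capacity.
- option 1+option 2+option 4+option 6: cost 7+6+9+17=39, value 16+30+6+24=76
- option 1+option 2+option 3+option 6: cost 7+6+8+17=38, value 16+30+3+24=73
- option 2+option 5+option 6: cost 6+13+17=36, value 30+17+24=71
Best: 76 util.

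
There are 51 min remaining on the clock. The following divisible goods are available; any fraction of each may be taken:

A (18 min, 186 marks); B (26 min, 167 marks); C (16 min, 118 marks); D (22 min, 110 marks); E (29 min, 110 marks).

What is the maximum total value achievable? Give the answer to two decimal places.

Take in order of value per unit:
- A (186/18 per unit): all 18 → value 186, running total 186.00
- C (118/16 per unit): all 16 → value 118, running total 304.00
- B (167/26 per unit): 17 of 26 → value 17×167/26 = 109.1923, running total 413.19
Total 413.19.

413.19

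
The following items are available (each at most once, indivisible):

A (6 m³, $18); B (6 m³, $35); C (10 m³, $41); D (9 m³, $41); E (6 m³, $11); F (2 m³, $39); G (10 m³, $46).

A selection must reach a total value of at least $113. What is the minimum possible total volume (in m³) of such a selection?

Subsets with value ≥ 113, sorted by total volume:
- B+D+F: volume 17, value 115
- B+F+G: volume 18, value 120
- B+C+F: volume 18, value 115
- D+F+G: volume 21, value 126
Minimum volume: 17 m³.

17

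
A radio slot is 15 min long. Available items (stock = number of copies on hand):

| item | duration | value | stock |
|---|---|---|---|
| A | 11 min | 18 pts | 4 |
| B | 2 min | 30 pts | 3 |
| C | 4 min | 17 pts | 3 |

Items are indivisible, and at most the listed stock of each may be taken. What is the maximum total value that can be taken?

Top feasible selections:
- 3×B + 2×C: duration 14, value 124
- 3×B + 1×C: duration 10, value 107
Best: 124 pts.

124 pts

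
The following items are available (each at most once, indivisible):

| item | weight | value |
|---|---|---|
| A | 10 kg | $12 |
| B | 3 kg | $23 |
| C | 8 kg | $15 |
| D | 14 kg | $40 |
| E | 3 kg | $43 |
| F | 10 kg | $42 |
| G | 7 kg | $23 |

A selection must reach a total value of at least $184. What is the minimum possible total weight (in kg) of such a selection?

Subsets with value ≥ 184, sorted by total weight:
- B+C+D+E+F+G: weight 45, value 186
- A+B+C+D+E+F+G: weight 55, value 198
Minimum weight: 45 kg.

45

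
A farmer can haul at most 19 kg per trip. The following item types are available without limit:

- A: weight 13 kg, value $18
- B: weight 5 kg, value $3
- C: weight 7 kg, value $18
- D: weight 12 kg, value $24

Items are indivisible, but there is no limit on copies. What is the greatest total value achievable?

$42

Best value-per-unit is C at 18/7; filling with it alone gives 2×18 = 36.
Optimal mix: 1×C + 1×D → weight 19, value 42.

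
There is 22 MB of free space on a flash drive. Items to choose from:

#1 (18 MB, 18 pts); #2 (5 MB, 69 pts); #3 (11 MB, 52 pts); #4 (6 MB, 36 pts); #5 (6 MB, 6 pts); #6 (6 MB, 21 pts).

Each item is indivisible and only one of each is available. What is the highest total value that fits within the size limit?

This is a 0/1 knapsack; check combinations near the capacity.
- #2+#3+#4: size 5+11+6=22, value 69+52+36=157
- #2+#3+#6: size 5+11+6=22, value 69+52+21=142
- #2+#3+#5: size 5+11+6=22, value 69+52+6=127
Best: 157 pts.

157 pts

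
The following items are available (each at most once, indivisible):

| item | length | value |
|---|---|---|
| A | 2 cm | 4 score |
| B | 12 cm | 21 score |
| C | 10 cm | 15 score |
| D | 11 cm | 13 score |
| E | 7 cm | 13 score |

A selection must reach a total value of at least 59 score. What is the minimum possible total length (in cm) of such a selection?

Subsets with value ≥ 59, sorted by total length:
- B+C+D+E: length 40, value 62
- A+B+C+D+E: length 42, value 66
Minimum length: 40 cm.

40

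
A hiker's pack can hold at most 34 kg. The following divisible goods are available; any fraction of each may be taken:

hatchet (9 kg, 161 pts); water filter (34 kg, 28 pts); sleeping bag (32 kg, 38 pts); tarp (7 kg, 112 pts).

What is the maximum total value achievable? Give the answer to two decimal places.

Take in order of value per unit:
- hatchet (161/9 per unit): all 9 → value 161, running total 161.00
- tarp (112/7 per unit): all 7 → value 112, running total 273.00
- sleeping bag (38/32 per unit): 18 of 32 → value 18×38/32 = 21.3750, running total 294.38
Total 294.38.

294.38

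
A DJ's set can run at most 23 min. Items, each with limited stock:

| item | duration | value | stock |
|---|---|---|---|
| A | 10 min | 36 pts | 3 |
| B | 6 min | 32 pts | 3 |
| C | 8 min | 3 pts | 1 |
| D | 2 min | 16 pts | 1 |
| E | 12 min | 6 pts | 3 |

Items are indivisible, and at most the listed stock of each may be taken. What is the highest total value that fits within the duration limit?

112 pts

Best selections within duration 23 and stock limits:
- 3×B + 1×D: duration 20, value 112
- 1×A + 2×B: duration 22, value 100
- 3×B: duration 18, value 96
Best: 112 pts.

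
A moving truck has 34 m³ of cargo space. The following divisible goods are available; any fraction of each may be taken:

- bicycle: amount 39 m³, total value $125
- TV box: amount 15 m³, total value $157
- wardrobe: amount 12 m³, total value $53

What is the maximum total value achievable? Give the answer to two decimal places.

Take in order of value per unit:
- TV box (157/15 per unit): all 15 → value 157, running total 157.00
- wardrobe (53/12 per unit): all 12 → value 53, running total 210.00
- bicycle (125/39 per unit): 7 of 39 → value 7×125/39 = 22.4359, running total 232.44
Total 232.44.

232.44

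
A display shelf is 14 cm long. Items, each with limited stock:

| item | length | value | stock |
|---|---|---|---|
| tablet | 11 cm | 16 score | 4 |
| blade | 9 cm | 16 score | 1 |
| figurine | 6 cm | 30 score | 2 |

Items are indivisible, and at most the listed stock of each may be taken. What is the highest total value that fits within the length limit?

Top feasible selections:
- 2×figurine: length 12, value 60
- 1×figurine: length 6, value 30
- 1×blade: length 9, value 16
Best: 60 score.

60 score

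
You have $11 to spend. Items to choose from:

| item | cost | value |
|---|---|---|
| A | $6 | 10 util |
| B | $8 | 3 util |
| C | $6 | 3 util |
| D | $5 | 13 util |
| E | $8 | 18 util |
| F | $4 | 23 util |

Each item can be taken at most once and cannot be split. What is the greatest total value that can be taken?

Check high-value combinations within $11:
- D+F: cost 5+4=9, value 13+23=36
- A+F: cost 6+4=10, value 10+23=33
- C+F: cost 6+4=10, value 3+23=26
- F: cost 4, value 23
Best: 36 util.

36 util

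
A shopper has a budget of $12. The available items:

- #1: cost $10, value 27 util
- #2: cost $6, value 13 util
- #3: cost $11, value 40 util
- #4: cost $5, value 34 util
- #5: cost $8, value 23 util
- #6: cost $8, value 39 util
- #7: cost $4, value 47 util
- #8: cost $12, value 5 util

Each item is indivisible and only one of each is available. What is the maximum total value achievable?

86 util

Check high-value combinations within $12:
- #6+#7: cost 8+4=12, value 39+47=86
- #4+#7: cost 5+4=9, value 34+47=81
- #5+#7: cost 8+4=12, value 23+47=70
- #2+#7: cost 6+4=10, value 13+47=60
- #7: cost 4, value 47
Best: 86 util.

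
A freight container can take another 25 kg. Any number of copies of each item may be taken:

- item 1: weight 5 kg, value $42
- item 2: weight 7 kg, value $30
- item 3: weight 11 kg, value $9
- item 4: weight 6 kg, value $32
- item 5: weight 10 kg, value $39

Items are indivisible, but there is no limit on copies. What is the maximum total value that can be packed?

$210

Best value-per-unit is item 1 at 42/5, and filling with it alone uses weight 5×5=25. No mix of the others beats 5×42 = 210.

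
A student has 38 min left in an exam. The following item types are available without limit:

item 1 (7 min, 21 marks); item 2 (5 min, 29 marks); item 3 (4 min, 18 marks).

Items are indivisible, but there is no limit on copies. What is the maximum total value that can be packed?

Best value-per-unit is item 2 at 29/5; filling with it alone gives 7×29 = 203.
Optimal mix: 6×item 2 + 2×item 3 → time 38, value 210.

210 marks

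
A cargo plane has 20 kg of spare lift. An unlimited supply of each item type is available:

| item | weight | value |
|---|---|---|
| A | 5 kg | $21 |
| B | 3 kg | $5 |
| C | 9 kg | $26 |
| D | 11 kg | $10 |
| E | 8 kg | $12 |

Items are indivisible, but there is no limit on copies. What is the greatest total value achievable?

Best value-per-unit is A at 21/5, and filling with it alone uses weight 4×5=20. No mix of the others beats 4×21 = 84.

$84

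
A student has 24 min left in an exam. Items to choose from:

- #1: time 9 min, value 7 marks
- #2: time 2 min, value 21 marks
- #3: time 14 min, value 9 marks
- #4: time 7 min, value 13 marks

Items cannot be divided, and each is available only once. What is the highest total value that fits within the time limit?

Check high-value combinations within 24 min:
- #2+#3+#4: time 2+14+7=23, value 21+9+13=43
- #1+#2+#4: time 9+2+7=18, value 7+21+13=41
- #2+#4: time 2+7=9, value 21+13=34
- #2+#3: time 2+14=16, value 21+9=30
Best: 43 marks.

43 marks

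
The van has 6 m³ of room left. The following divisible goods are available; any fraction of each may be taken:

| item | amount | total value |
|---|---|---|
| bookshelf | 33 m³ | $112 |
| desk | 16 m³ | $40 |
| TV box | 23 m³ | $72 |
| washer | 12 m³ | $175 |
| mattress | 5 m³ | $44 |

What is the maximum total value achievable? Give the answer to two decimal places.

87.50

Take in order of value per unit:
- washer (175/12 per unit): 6 of 12 → value 6×175/12 = 87.5000, running total 87.50
Total 87.50.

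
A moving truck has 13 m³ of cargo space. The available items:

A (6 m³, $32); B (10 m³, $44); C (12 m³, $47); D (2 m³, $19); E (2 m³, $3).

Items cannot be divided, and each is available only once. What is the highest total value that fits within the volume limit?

$63

This is a 0/1 knapsack; check combinations near the capacity.
- B+D: volume 10+2=12, value 44+19=63
- A+D+E: volume 6+2+2=10, value 32+19+3=54
- A+D: volume 6+2=8, value 32+19=51
- C: volume 12, value 47
Best: $63.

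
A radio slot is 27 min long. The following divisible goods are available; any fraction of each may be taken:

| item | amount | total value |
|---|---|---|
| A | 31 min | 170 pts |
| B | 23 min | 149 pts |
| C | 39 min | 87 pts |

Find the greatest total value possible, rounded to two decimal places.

170.94

Take in order of value per unit:
- B (149/23 per unit): all 23 → value 149, running total 149.00
- A (170/31 per unit): 4 of 31 → value 4×170/31 = 21.9355, running total 170.94
Total 170.94.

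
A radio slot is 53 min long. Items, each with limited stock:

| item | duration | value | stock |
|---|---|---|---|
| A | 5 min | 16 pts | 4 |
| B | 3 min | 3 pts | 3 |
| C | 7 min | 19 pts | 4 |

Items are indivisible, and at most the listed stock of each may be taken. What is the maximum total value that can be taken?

143 pts

Top feasible selections:
- 4×A + 1×B + 4×C: duration 51, value 143
- 4×A + 4×C: duration 48, value 140
- 3×A + 3×B + 4×C: duration 52, value 133
Best: 143 pts.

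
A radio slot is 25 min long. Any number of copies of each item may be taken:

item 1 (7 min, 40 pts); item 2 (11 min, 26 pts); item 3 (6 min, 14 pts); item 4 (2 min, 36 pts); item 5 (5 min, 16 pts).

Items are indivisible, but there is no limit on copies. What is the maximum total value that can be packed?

432 pts

Best value-per-unit is item 4 at 36/2, and filling with it alone uses duration 12×2=24. No mix of the others beats 12×36 = 432.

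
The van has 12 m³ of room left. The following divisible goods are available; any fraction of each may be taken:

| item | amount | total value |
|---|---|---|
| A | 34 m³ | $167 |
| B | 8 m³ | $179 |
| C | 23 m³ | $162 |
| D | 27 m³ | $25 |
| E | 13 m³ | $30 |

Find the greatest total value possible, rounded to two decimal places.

207.17

Take in order of value per unit:
- B (179/8 per unit): all 8 → value 179, running total 179.00
- C (162/23 per unit): 4 of 23 → value 4×162/23 = 28.1739, running total 207.17
Total 207.17.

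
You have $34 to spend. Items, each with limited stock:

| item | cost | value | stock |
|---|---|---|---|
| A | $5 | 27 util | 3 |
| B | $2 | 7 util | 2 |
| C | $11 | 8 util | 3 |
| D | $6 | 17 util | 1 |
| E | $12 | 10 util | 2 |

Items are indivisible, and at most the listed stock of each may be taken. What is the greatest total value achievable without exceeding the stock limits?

113 util

Best selections within cost 34 and stock limits:
- 3×A + 1×B + 1×C + 1×D: cost 34, value 113
- 3×A + 2×B + 1×D: cost 25, value 112
- 3×A + 1×D + 1×E: cost 33, value 108
- 3×A + 1×C + 1×D: cost 32, value 106
Best: 113 util.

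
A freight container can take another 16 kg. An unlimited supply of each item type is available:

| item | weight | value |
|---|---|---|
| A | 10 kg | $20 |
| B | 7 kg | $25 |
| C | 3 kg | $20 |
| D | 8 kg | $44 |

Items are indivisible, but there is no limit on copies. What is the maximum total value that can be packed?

Best value-per-unit is C at 20/3, and filling with it alone uses weight 5×3=15. No mix of the others beats 5×20 = 100.

$100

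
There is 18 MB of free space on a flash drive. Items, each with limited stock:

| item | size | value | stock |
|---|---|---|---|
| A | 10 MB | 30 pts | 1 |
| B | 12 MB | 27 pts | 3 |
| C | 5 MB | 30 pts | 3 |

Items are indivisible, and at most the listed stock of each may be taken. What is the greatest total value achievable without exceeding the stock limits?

Top feasible selections:
- 3×C: size 15, value 90
- 2×C: size 10, value 60
- 1×A + 1×C: size 15, value 60
- 1×B + 1×C: size 17, value 57
Best: 90 pts.

90 pts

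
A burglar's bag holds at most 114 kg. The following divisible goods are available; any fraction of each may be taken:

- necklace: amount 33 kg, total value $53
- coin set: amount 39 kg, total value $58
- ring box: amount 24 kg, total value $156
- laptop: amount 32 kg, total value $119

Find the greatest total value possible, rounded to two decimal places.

Take in order of value per unit:
- ring box (156/24 per unit): all 24 → value 156, running total 156.00
- laptop (119/32 per unit): all 32 → value 119, running total 275.00
- necklace (53/33 per unit): all 33 → value 53, running total 328.00
- coin set (58/39 per unit): 25 of 39 → value 25×58/39 = 37.1795, running total 365.18
Total 365.18.

365.18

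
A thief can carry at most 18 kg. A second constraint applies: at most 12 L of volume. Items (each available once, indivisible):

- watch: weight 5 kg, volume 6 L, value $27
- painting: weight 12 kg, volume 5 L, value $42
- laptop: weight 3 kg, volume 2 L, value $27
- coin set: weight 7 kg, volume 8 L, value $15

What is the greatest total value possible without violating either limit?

$69

Feasible sets respecting both limits:
- watch+painting: weight 17, volume 11, value 69
- painting+laptop: weight 15, volume 7, value 69
- watch+laptop: weight 8, volume 8, value 54
Best: $69.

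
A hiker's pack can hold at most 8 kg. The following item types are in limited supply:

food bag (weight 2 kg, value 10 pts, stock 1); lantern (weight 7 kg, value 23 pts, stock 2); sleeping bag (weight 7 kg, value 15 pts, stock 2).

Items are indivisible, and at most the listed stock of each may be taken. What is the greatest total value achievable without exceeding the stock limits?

Top feasible selections:
- 1×lantern: weight 7, value 23
- 1×sleeping bag: weight 7, value 15
- 1×food bag: weight 2, value 10
Best: 23 pts.

23 pts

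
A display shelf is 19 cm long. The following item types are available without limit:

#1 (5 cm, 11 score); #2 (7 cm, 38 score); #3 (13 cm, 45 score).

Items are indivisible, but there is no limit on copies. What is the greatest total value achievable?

Best value-per-unit is #2 at 38/7; filling with it alone gives 2×38 = 76.
Optimal mix: 1×#1 + 2×#2 → length 19, value 87.

87 score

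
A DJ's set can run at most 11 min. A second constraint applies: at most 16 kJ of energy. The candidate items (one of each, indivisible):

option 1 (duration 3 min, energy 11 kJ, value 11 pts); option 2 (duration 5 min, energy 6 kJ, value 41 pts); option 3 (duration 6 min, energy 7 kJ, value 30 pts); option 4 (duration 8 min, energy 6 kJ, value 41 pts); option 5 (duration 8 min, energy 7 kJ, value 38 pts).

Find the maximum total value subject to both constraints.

Feasible sets respecting both limits:
- option 2+option 3: duration 11, energy 13, value 71
- option 2: duration 5, energy 6, value 41
- option 4: duration 8, energy 6, value 41
- option 5: duration 8, energy 7, value 38
Best: 71 pts.

71 pts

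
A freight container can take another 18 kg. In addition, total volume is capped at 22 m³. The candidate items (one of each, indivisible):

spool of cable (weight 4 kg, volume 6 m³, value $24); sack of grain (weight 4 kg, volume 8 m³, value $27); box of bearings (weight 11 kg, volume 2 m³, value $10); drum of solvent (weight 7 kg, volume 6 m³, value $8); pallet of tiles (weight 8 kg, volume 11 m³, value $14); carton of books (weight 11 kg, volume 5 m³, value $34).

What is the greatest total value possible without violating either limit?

Feasible sets respecting both limits:
- sack of grain+carton of books: weight 15, volume 13, value 61
- spool of cable+sack of grain+drum of solvent: weight 15, volume 20, value 59
- spool of cable+carton of books: weight 15, volume 11, value 58
- spool of cable+sack of grain: weight 8, volume 14, value 51
Best: $61.

$61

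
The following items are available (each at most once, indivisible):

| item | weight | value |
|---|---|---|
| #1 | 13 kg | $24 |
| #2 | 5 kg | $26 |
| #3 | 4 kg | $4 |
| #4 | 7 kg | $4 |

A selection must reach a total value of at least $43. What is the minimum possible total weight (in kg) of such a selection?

18

Subsets with value ≥ 43, sorted by total weight:
- #1+#2: weight 18, value 50
- #1+#2+#3: weight 22, value 54
- #1+#2+#4: weight 25, value 54
- #1+#2+#3+#4: weight 29, value 58
Minimum weight: 18 kg.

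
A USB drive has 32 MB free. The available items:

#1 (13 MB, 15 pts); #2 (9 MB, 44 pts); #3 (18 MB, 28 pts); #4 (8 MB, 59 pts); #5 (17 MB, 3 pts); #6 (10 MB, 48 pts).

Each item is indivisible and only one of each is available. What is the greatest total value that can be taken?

Check high-value combinations within 32 MB:
- #2+#4+#6: size 9+8+10=27, value 44+59+48=151
- #1+#4+#6: size 13+8+10=31, value 15+59+48=122
- #1+#2+#4: size 13+9+8=30, value 15+44+59=118
- #4+#6: size 8+10=18, value 59+48=107
Best: 151 pts.

151 pts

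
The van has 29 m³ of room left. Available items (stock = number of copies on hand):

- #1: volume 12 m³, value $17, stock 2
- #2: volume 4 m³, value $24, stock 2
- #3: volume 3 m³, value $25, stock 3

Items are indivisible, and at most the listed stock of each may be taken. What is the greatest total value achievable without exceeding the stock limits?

Best selections within volume 29 and stock limits:
- 1×#1 + 2×#2 + 3×#3: volume 29, value 140
- 2×#2 + 3×#3: volume 17, value 123
Best: $140.

$140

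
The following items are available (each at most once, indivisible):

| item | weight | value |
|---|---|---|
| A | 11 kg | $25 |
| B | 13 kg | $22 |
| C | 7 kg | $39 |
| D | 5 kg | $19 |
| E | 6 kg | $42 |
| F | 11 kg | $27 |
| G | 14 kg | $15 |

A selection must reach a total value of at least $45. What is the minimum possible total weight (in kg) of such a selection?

Subsets with value ≥ 45, sorted by total weight:
- D+E: weight 11, value 61
- C+D: weight 12, value 58
Minimum weight: 11 kg.

11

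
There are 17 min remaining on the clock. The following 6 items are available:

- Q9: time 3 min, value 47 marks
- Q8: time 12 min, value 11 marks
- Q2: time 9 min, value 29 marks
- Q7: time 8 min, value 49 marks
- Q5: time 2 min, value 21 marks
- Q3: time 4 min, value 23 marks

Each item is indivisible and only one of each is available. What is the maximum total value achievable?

140 marks

Check high-value combinations within 17 min:
- Q9+Q7+Q5+Q3: time 3+8+2+4=17, value 47+49+21+23=140
- Q9+Q7+Q3: time 3+8+4=15, value 47+49+23=119
- Q9+Q7+Q5: time 3+8+2=13, value 47+49+21=117
- Q9+Q2+Q3: time 3+9+4=16, value 47+29+23=99
Best: 140 marks.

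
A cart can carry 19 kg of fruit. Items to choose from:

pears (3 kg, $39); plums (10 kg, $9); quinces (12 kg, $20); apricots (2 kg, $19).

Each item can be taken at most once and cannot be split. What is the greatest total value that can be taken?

$78

Check high-value combinations within 19 kg:
- pears+quinces+apricots: weight 3+12+2=17, value 39+20+19=78
- pears+plums+apricots: weight 3+10+2=15, value 39+9+19=67
- pears+quinces: weight 3+12=15, value 39+20=59
- pears+apricots: weight 3+2=5, value 39+19=58
Best: $78.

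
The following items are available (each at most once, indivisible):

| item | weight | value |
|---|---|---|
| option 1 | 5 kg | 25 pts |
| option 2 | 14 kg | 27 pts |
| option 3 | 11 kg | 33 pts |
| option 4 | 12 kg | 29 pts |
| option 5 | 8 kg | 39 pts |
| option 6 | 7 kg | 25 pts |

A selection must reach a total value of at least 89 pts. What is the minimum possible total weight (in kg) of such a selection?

Subsets with value ≥ 89, sorted by total weight:
- option 1+option 5+option 6: weight 20, value 89
- option 1+option 3+option 5: weight 24, value 97
Minimum weight: 20 kg.

20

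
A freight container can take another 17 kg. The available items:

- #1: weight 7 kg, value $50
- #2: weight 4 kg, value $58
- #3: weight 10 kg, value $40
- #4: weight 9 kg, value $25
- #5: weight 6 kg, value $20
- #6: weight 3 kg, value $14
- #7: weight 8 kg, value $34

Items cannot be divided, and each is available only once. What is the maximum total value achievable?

$128

Check high-value combinations within 17 kg:
- #1+#2+#5: weight 7+4+6=17, value 50+58+20=128
- #1+#2+#6: weight 7+4+3=14, value 50+58+14=122
- #2+#3+#6: weight 4+10+3=17, value 58+40+14=112
Best: $128.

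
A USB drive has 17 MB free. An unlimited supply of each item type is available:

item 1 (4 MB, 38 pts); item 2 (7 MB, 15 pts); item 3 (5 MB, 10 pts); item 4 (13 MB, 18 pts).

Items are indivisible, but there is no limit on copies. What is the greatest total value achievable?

152 pts

Best value-per-unit is item 1 at 38/4, and filling with it alone uses size 4×4=16. No mix of the others beats 4×38 = 152.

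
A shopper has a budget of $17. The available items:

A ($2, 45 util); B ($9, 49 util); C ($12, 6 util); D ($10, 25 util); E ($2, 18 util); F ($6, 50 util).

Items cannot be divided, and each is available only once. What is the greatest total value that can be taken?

144 util

Check high-value combinations within $17:
- A+B+F: cost 2+9+6=17, value 45+49+50=144
- B+E+F: cost 9+2+6=17, value 49+18+50=117
- A+E+F: cost 2+2+6=10, value 45+18+50=113
Best: 144 util.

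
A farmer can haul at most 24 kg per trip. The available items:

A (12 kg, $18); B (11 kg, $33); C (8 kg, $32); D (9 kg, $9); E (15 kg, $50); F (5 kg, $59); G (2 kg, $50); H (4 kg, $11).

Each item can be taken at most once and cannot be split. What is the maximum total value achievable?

Check high-value combinations within 24 kg:
- E+F+G: weight 15+5+2=22, value 50+59+50=159
- B+F+G+H: weight 11+5+2+4=22, value 33+59+50+11=153
- C+F+G+H: weight 8+5+2+4=19, value 32+59+50+11=152
- C+D+F+G: weight 8+9+5+2=24, value 32+9+59+50=150
Best: $159.

$159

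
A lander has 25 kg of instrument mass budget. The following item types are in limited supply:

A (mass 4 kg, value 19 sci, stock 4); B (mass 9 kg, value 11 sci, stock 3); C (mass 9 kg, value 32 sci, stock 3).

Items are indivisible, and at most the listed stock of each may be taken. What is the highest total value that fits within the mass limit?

108 sci

Best selections within mass 25 and stock limits:
- 4×A + 1×C: mass 25, value 108
- 3×A + 1×C: mass 21, value 89
- 4×A + 1×B: mass 25, value 87
Best: 108 sci.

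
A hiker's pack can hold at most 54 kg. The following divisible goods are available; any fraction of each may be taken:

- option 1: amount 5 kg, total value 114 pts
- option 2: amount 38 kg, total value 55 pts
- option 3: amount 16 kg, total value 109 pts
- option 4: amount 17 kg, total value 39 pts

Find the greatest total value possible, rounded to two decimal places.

Take in order of value per unit:
- option 1 (114/5 per unit): all 5 → value 114, running total 114.00
- option 3 (109/16 per unit): all 16 → value 109, running total 223.00
- option 4 (39/17 per unit): all 17 → value 39, running total 262.00
- option 2 (55/38 per unit): 16 of 38 → value 16×55/38 = 23.1579, running total 285.16
Total 285.16.

285.16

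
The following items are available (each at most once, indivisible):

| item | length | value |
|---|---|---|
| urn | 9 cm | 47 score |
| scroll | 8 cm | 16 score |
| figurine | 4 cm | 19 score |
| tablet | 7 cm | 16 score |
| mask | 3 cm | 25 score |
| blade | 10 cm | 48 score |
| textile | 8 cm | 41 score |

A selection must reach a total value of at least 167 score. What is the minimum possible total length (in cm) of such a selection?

34

Subsets with value ≥ 167, sorted by total length:
- urn+figurine+mask+blade+textile: length 34, value 180
- urn+tablet+mask+blade+textile: length 37, value 177
- urn+scroll+mask+blade+textile: length 38, value 177
Minimum length: 34 cm.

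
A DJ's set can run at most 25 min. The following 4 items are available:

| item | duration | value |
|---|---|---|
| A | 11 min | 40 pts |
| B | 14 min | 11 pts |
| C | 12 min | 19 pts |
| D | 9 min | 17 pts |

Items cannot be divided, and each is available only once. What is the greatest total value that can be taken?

59 pts

This is a 0/1 knapsack; check combinations near the capacity.
- A+C: duration 11+12=23, value 40+19=59
- A+D: duration 11+9=20, value 40+17=57
- A+B: duration 11+14=25, value 40+11=51
- A: duration 11, value 40
- C+D: duration 12+9=21, value 19+17=36
Best: 59 pts.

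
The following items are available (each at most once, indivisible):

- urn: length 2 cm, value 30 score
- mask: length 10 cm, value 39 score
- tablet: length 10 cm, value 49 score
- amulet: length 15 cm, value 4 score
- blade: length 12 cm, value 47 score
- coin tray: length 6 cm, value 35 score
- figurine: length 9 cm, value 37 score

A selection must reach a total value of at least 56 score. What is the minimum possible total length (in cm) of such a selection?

Subsets with value ≥ 56, sorted by total length:
- urn+coin tray: length 8, value 65
- urn+figurine: length 11, value 67
- urn+tablet: length 12, value 79
Minimum length: 8 cm.

8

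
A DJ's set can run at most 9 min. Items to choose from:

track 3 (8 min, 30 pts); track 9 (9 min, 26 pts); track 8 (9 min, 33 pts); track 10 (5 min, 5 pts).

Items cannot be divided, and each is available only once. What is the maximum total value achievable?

Check high-value combinations within 9 min:
- track 8: duration 9, value 33
- track 3: duration 8, value 30
- track 9: duration 9, value 26
- track 10: duration 5, value 5
Best: 33 pts.

33 pts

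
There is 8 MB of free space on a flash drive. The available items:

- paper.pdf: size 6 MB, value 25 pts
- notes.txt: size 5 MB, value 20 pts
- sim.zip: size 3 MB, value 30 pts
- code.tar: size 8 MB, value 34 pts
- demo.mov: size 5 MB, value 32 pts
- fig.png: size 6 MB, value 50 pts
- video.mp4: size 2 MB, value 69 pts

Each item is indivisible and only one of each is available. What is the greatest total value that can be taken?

119 pts

Check high-value combinations within 8 MB:
- fig.png+video.mp4: size 6+2=8, value 50+69=119
- demo.mov+video.mp4: size 5+2=7, value 32+69=101
- sim.zip+video.mp4: size 3+2=5, value 30+69=99
Best: 119 pts.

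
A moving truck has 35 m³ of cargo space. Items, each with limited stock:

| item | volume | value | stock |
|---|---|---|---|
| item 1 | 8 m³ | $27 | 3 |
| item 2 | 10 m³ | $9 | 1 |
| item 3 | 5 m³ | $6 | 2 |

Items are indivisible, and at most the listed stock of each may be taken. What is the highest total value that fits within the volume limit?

$93

Top feasible selections:
- 3×item 1 + 2×item 3: volume 34, value 93
- 3×item 1 + 1×item 2: volume 34, value 90
Best: $93.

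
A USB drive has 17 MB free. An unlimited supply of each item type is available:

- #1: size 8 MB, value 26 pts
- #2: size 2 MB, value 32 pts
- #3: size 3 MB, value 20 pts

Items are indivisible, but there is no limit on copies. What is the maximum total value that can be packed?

256 pts

Best value-per-unit is #2 at 32/2, and filling with it alone uses size 8×2=16. No mix of the others beats 8×32 = 256.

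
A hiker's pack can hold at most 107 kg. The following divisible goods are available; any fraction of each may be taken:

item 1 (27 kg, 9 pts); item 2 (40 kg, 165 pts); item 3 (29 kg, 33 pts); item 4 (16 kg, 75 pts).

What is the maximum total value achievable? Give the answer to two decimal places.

280.33

Take in order of value per unit:
- item 4 (75/16 per unit): all 16 → value 75, running total 75.00
- item 2 (165/40 per unit): all 40 → value 165, running total 240.00
- item 3 (33/29 per unit): all 29 → value 33, running total 273.00
- item 1 (9/27 per unit): 22 of 27 → value 22×9/27 = 7.3333, running total 280.33
Total 280.33.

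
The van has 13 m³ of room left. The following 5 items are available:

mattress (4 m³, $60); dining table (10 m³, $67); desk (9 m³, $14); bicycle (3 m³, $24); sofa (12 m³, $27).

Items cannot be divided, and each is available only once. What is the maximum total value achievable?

This is a 0/1 knapsack; check combinations near the capacity.
- dining table+bicycle: volume 10+3=13, value 67+24=91
- mattress+bicycle: volume 4+3=7, value 60+24=84
- mattress+desk: volume 4+9=13, value 60+14=74
- dining table: volume 10, value 67
- mattress: volume 4, value 60
Best: $91.

$91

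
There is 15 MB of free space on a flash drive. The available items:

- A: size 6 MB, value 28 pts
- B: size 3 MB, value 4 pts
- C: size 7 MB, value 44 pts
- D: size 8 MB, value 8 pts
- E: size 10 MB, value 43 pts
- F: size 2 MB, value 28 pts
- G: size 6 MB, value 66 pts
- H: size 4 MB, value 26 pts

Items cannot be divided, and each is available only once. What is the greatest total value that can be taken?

Check high-value combinations within 15 MB:
- C+F+G: size 7+2+6=15, value 44+28+66=138
- B+F+G+H: size 3+2+6+4=15, value 4+28+66+26=124
- A+F+G: size 6+2+6=14, value 28+28+66=122
- F+G+H: size 2+6+4=12, value 28+66+26=120
- C+G: size 7+6=13, value 44+66=110
Best: 138 pts.

138 pts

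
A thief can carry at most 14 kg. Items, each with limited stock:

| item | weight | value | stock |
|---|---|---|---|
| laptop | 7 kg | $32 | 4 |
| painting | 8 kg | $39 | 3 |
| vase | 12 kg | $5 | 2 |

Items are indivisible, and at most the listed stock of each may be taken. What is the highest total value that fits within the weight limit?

Best selections within weight 14 and stock limits:
- 2×laptop: weight 14, value 64
- 1×painting: weight 8, value 39
- 1×laptop: weight 7, value 32
- 1×vase: weight 12, value 5
Best: $64.

$64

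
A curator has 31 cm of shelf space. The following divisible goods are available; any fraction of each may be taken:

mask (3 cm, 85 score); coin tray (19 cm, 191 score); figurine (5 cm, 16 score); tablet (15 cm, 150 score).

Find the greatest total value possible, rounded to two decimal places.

Take in order of value per unit:
- mask (85/3 per unit): all 3 → value 85, running total 85.00
- coin tray (191/19 per unit): all 19 → value 191, running total 276.00
- tablet (150/15 per unit): 9 of 15 → value 9×150/15 = 90.0000, running total 366.00
Total 366.00.

366.00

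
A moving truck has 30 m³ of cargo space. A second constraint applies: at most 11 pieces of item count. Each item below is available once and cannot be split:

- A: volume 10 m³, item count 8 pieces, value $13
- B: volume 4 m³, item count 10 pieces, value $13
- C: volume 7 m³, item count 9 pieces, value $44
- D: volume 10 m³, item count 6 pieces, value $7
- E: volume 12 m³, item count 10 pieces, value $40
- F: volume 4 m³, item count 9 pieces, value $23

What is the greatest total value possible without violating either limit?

Feasible sets respecting both limits:
- C: volume 7, item count 9, value 44
- E: volume 12, item count 10, value 40
- F: volume 4, item count 9, value 23
Best: $44.

$44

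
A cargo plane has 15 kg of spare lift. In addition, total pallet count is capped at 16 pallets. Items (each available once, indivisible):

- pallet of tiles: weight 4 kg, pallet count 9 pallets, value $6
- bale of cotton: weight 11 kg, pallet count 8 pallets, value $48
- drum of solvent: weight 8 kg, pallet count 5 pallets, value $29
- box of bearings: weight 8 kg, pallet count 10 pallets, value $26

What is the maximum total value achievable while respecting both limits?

Feasible sets respecting both limits:
- bale of cotton: weight 11, pallet count 8, value 48
- pallet of tiles+drum of solvent: weight 12, pallet count 14, value 35
- drum of solvent: weight 8, pallet count 5, value 29
Best: $48.

$48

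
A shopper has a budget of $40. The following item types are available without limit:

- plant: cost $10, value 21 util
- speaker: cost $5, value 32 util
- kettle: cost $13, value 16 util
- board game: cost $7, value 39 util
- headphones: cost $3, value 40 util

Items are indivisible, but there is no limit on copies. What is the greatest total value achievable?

520 util

Best value-per-unit is headphones at 40/3, and filling with it alone uses cost 13×3=39. No mix of the others beats 13×40 = 520.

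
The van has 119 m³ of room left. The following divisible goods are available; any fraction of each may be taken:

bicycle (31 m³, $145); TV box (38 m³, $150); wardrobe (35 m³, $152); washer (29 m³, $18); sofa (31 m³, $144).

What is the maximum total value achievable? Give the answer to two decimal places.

527.84

Take in order of value per unit:
- bicycle (145/31 per unit): all 31 → value 145, running total 145.00
- sofa (144/31 per unit): all 31 → value 144, running total 289.00
- wardrobe (152/35 per unit): all 35 → value 152, running total 441.00
- TV box (150/38 per unit): 22 of 38 → value 22×150/38 = 86.8421, running total 527.84
Total 527.84.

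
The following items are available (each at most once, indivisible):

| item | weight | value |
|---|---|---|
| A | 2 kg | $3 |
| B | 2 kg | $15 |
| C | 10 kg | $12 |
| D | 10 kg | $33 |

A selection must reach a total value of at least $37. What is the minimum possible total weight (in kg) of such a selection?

12

Subsets with value ≥ 37, sorted by total weight:
- B+D: weight 12, value 48
- A+B+D: weight 14, value 51
- C+D: weight 20, value 45
Minimum weight: 12 kg.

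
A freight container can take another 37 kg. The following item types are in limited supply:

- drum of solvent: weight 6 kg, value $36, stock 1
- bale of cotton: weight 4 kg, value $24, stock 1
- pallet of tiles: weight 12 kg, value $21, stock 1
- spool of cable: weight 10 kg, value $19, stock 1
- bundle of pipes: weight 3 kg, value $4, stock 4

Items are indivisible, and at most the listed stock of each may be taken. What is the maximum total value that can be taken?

Top feasible selections:
- 1×drum of solvent + 1×bale of cotton + 1×pallet of tiles + 1×spool of cable + 1×bundle of pipes: weight 35, value 104
- 1×drum of solvent + 1×bale of cotton + 1×pallet of tiles + 1×spool of cable: weight 32, value 100
Best: $104.

$104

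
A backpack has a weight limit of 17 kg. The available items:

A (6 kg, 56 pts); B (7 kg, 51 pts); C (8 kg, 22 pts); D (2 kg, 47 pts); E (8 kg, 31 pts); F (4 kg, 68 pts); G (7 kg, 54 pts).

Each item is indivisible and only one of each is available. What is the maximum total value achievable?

178 pts

This is a 0/1 knapsack; check combinations near the capacity.
- A+F+G: weight 6+4+7=17, value 56+68+54=178
- A+B+F: weight 6+7+4=17, value 56+51+68=175
- A+D+F: weight 6+2+4=12, value 56+47+68=171
- D+F+G: weight 2+4+7=13, value 47+68+54=169
- B+D+F: weight 7+2+4=13, value 51+47+68=166
Best: 178 pts.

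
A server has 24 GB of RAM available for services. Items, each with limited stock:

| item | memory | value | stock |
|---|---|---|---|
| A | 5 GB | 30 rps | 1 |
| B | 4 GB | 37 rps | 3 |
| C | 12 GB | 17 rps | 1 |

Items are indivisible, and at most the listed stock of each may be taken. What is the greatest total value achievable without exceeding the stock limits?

141 rps

Best selections within memory 24 and stock limits:
- 1×A + 3×B: memory 17, value 141
- 3×B + 1×C: memory 24, value 128
- 3×B: memory 12, value 111
Best: 141 rps.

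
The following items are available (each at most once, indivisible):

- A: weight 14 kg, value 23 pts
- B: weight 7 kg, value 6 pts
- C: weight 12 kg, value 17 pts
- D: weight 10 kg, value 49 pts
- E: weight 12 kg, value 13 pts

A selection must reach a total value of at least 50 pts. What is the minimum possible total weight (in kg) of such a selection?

Subsets with value ≥ 50, sorted by total weight:
- B+D: weight 17, value 55
- C+D: weight 22, value 66
Minimum weight: 17 kg.

17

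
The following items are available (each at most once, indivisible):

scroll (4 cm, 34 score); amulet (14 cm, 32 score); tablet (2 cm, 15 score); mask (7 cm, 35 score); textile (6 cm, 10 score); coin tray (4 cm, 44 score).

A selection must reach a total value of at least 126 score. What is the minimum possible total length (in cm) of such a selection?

Subsets with value ≥ 126, sorted by total length:
- scroll+tablet+mask+coin tray: length 17, value 128
- scroll+tablet+mask+textile+coin tray: length 23, value 138
- amulet+tablet+mask+coin tray: length 27, value 126
- scroll+amulet+mask+coin tray: length 29, value 145
Minimum length: 17 cm.

17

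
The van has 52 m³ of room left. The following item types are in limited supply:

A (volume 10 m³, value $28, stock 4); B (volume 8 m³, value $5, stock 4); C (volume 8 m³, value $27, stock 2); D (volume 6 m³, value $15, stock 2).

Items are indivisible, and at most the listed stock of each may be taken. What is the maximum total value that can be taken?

$153

Best selections within volume 52 and stock limits:
- 3×A + 2×C + 1×D: volume 52, value 153
- 4×A + 2×D: volume 52, value 142
Best: $153.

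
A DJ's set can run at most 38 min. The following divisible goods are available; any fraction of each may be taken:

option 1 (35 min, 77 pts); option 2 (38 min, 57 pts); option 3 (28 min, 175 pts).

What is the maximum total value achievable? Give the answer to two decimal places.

197.00

Take in order of value per unit:
- option 3 (175/28 per unit): all 28 → value 175, running total 175.00
- option 1 (77/35 per unit): 10 of 35 → value 10×77/35 = 22.0000, running total 197.00
Total 197.00.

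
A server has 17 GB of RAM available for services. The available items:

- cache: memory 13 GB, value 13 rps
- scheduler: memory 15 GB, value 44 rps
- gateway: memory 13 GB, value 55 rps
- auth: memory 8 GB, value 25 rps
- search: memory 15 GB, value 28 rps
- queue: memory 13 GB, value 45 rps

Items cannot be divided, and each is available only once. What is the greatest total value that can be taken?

Check high-value combinations within 17 GB:
- gateway: memory 13, value 55
- queue: memory 13, value 45
- scheduler: memory 15, value 44
Best: 55 rps.

55 rps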